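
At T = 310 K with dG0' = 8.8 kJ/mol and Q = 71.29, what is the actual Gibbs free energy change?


dG = dG0' + RT * ln(Q) / 1000
dG = 8.8 + 8.314 * 310 * ln(71.29) / 1000
dG = 19.7969 kJ/mol

19.7969 kJ/mol


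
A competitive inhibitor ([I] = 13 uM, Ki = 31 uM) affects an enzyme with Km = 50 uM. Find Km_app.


Km_app = Km * (1 + [I]/Ki)
Km_app = 50 * (1 + 13/31)
Km_app = 70.9677 uM

70.9677 uM


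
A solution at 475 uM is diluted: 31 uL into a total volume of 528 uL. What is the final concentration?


C2 = C1 * V1 / V2
C2 = 475 * 31 / 528
C2 = 27.8883 uM

27.8883 uM


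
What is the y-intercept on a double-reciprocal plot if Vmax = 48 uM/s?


y-intercept = 1/Vmax
= 1/48
= 0.0208 s/uM

0.0208 s/uM


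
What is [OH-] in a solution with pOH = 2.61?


[OH-] = 10^(-pOH)
[OH-] = 10^(-2.61)
[OH-] = 0.0025 M

0.0025 M


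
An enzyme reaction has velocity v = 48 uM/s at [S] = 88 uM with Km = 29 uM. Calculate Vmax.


Vmax = v * (Km + [S]) / [S]
Vmax = 48 * (29 + 88) / 88
Vmax = 63.8182 uM/s

63.8182 uM/s


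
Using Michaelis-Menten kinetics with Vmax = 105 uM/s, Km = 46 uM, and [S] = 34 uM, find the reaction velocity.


v = Vmax * [S] / (Km + [S])
v = 105 * 34 / (46 + 34)
v = 44.625 uM/s

44.625 uM/s


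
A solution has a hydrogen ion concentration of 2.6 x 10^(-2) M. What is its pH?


pH = -log10([H+])
pH = -log10(2.6 x 10^(-2))
pH = 1.585

1.585


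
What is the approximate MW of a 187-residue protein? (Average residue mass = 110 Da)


MW = n_residues * 110 Da
MW = 187 * 110
MW = 20570 Da

20570 Da


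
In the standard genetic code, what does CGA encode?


Standard genetic code lookup.
Codon CGA -> Arg

Arg


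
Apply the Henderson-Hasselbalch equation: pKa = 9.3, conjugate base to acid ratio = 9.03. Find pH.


pH = pKa + log10([A-]/[HA])
pH = 9.3 + log10(9.03)
pH = 10.2557

10.2557


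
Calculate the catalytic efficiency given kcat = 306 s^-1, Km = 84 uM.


Catalytic efficiency = kcat / Km
= 306 / 84
= 3.6429 uM^-1*s^-1

3.6429 uM^-1*s^-1


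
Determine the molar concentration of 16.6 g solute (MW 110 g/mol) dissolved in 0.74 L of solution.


C = (mass / MW) / volume
C = (16.6 / 110) / 0.74
C = 0.2039 M

0.2039 M


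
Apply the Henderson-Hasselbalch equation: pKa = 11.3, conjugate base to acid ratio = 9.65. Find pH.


pH = pKa + log10([A-]/[HA])
pH = 11.3 + log10(9.65)
pH = 12.2845

12.2845


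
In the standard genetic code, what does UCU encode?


Standard genetic code lookup.
Codon UCU -> Ser

Ser


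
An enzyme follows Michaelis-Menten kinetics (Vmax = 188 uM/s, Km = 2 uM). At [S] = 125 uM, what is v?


v = Vmax * [S] / (Km + [S])
v = 188 * 125 / (2 + 125)
v = 185.0394 uM/s

185.0394 uM/s


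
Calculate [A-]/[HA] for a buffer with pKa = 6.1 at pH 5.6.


[A-]/[HA] = 10^(pH - pKa)
= 10^(5.6 - 6.1)
= 0.3162

0.3162


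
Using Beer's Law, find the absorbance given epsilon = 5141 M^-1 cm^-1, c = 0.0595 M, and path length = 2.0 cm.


A = epsilon * c * l
A = 5141 * 0.0595 * 2.0
A = 611.779

611.779


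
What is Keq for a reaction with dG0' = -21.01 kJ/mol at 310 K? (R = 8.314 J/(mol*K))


Keq = exp(-dG0 * 1000 / (R * T))
Keq = exp(-(-21.01) * 1000 / (8.314 * 310))
Keq = 3469.6723

3469.6723


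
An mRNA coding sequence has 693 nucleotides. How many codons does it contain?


codons = nucleotides / 3
codons = 693 / 3 = 231

231


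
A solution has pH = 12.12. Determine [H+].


[H+] = 10^(-pH)
[H+] = 10^(-12.12)
[H+] = 7.586e-13 M

7.586e-13 M


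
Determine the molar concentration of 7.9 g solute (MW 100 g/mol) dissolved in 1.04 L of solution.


C = (mass / MW) / volume
C = (7.9 / 100) / 1.04
C = 0.076 M

0.076 M


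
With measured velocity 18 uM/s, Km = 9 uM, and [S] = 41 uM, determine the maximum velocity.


Vmax = v * (Km + [S]) / [S]
Vmax = 18 * (9 + 41) / 41
Vmax = 21.9512 uM/s

21.9512 uM/s


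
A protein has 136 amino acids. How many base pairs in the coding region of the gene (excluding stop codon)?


Each amino acid = 1 codon = 3 bp
bp = 136 * 3 = 408 bp

408 bp


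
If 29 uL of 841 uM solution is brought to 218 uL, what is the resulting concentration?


C2 = C1 * V1 / V2
C2 = 841 * 29 / 218
C2 = 111.8761 uM

111.8761 uM


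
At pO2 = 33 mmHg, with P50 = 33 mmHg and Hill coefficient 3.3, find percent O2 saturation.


Y = pO2^n / (P50^n + pO2^n)
Y = 33^3.3 / (33^3.3 + 33^3.3)
Y = 50.0%

50.0%


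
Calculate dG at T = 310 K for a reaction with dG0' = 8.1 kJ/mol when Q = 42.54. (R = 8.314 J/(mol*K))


dG = dG0' + RT * ln(Q) / 1000
dG = 8.1 + 8.314 * 310 * ln(42.54) / 1000
dG = 17.7662 kJ/mol

17.7662 kJ/mol


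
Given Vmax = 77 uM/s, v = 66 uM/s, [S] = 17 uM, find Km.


Km = [S] * (Vmax - v) / v
Km = 17 * (77 - 66) / 66
Km = 2.8333 uM

2.8333 uM


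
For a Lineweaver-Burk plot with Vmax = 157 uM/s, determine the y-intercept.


y-intercept = 1/Vmax
= 1/157
= 0.0064 s/uM

0.0064 s/uM


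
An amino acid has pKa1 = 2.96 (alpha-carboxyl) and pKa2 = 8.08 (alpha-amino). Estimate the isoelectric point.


pI = (pKa1 + pKa2) / 2
pI = (2.96 + 8.08) / 2
pI = 5.52

5.52


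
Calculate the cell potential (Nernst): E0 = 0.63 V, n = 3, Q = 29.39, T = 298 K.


E = E0 - (RT/nF) * ln(Q)
E = 0.63 - (8.314 * 298 / (3 * 96485)) * ln(29.39)
E = 0.6011 V

0.6011 V


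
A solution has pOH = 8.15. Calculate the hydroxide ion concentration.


[OH-] = 10^(-pOH)
[OH-] = 10^(-8.15)
[OH-] = 7.079e-09 M

7.079e-09 M


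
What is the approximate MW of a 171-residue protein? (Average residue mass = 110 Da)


MW = n_residues * 110 Da
MW = 171 * 110
MW = 18810 Da

18810 Da


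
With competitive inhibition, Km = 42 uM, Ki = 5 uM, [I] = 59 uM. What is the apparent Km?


Km_app = Km * (1 + [I]/Ki)
Km_app = 42 * (1 + 59/5)
Km_app = 537.6 uM

537.6 uM


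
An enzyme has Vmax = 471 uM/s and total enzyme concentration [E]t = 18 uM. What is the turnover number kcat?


kcat = Vmax / [E]t
kcat = 471 / 18
kcat = 26.1667 s^-1

26.1667 s^-1


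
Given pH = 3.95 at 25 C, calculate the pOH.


pOH = 14 - pH
pOH = 14 - 3.95
pOH = 10.05

10.05


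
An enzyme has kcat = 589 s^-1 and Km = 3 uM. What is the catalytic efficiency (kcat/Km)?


Catalytic efficiency = kcat / Km
= 589 / 3
= 196.3333 uM^-1*s^-1

196.3333 uM^-1*s^-1


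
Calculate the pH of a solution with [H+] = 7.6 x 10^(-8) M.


pH = -log10([H+])
pH = -log10(7.6 x 10^(-8))
pH = 7.1192

7.1192


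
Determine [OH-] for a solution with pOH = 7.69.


[OH-] = 10^(-pOH)
[OH-] = 10^(-7.69)
[OH-] = 2.042e-08 M

2.042e-08 M


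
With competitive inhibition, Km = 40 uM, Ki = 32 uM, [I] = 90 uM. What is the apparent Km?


Km_app = Km * (1 + [I]/Ki)
Km_app = 40 * (1 + 90/32)
Km_app = 152.5 uM

152.5 uM


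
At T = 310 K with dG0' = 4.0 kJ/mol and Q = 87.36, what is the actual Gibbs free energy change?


dG = dG0' + RT * ln(Q) / 1000
dG = 4.0 + 8.314 * 310 * ln(87.36) / 1000
dG = 15.5208 kJ/mol

15.5208 kJ/mol


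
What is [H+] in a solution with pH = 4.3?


[H+] = 10^(-pH)
[H+] = 10^(-4.3)
[H+] = 5.012e-05 M

5.012e-05 M


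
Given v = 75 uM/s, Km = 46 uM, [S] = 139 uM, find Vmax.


Vmax = v * (Km + [S]) / [S]
Vmax = 75 * (46 + 139) / 139
Vmax = 99.8201 uM/s

99.8201 uM/s


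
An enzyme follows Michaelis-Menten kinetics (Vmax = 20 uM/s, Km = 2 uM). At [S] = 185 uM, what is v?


v = Vmax * [S] / (Km + [S])
v = 20 * 185 / (2 + 185)
v = 19.7861 uM/s

19.7861 uM/s


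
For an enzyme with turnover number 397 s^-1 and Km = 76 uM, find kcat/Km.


Catalytic efficiency = kcat / Km
= 397 / 76
= 5.2237 uM^-1*s^-1

5.2237 uM^-1*s^-1


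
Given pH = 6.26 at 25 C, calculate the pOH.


pOH = 14 - pH
pOH = 14 - 6.26
pOH = 7.74

7.74


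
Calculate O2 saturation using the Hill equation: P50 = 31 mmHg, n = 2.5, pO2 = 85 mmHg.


Y = pO2^n / (P50^n + pO2^n)
Y = 85^2.5 / (31^2.5 + 85^2.5)
Y = 92.56%

92.56%


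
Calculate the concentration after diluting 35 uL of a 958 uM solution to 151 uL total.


C2 = C1 * V1 / V2
C2 = 958 * 35 / 151
C2 = 222.053 uM

222.053 uM


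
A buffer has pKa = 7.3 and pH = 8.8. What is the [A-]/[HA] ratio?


[A-]/[HA] = 10^(pH - pKa)
= 10^(8.8 - 7.3)
= 31.6228

31.6228


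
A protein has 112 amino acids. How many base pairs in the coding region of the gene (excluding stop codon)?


Each amino acid = 1 codon = 3 bp
bp = 112 * 3 = 336 bp

336 bp


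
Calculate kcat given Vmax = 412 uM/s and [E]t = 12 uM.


kcat = Vmax / [E]t
kcat = 412 / 12
kcat = 34.3333 s^-1

34.3333 s^-1


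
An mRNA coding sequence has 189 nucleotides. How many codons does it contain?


codons = nucleotides / 3
codons = 189 / 3 = 63

63


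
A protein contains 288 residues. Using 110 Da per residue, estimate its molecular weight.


MW = n_residues * 110 Da
MW = 288 * 110
MW = 31680 Da

31680 Da


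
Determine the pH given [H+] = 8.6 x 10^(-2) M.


pH = -log10([H+])
pH = -log10(8.6 x 10^(-2))
pH = 1.0655

1.0655


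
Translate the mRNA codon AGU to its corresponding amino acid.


Standard genetic code lookup.
Codon AGU -> Ser

Ser


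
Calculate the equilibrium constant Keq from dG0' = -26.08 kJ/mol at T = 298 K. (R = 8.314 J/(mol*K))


Keq = exp(-dG0 * 1000 / (R * T))
Keq = exp(-(-26.08) * 1000 / (8.314 * 298))
Keq = 37288.2951

37288.2951


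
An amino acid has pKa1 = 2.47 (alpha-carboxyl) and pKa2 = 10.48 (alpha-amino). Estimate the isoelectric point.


pI = (pKa1 + pKa2) / 2
pI = (2.47 + 10.48) / 2
pI = 6.475

6.475


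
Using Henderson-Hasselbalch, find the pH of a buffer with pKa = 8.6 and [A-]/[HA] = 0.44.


pH = pKa + log10([A-]/[HA])
pH = 8.6 + log10(0.44)
pH = 8.2435

8.2435


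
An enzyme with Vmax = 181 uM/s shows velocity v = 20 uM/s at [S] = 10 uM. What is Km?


Km = [S] * (Vmax - v) / v
Km = 10 * (181 - 20) / 20
Km = 80.5 uM

80.5 uM


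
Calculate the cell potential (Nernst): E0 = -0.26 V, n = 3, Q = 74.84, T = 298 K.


E = E0 - (RT/nF) * ln(Q)
E = -0.26 - (8.314 * 298 / (3 * 96485)) * ln(74.84)
E = -0.2969 V

-0.2969 V


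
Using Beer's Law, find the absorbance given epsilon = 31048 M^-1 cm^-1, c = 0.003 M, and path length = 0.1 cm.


A = epsilon * c * l
A = 31048 * 0.003 * 0.1
A = 9.3144

9.3144


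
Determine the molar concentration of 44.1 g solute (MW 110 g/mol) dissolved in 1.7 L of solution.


C = (mass / MW) / volume
C = (44.1 / 110) / 1.7
C = 0.2358 M

0.2358 M


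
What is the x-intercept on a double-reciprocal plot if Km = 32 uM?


x-intercept = -1/Km
= -1/32
= -0.0312 1/uM

-0.0312 1/uM


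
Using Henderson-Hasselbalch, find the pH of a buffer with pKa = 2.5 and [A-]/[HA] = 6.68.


pH = pKa + log10([A-]/[HA])
pH = 2.5 + log10(6.68)
pH = 3.3248

3.3248


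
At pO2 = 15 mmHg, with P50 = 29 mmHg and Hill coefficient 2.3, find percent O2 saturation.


Y = pO2^n / (P50^n + pO2^n)
Y = 15^2.3 / (29^2.3 + 15^2.3)
Y = 18.0%

18.0%


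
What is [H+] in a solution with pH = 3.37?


[H+] = 10^(-pH)
[H+] = 10^(-3.37)
[H+] = 4.266e-04 M

4.266e-04 M


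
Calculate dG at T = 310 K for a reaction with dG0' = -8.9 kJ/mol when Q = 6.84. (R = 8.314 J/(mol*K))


dG = dG0' + RT * ln(Q) / 1000
dG = -8.9 + 8.314 * 310 * ln(6.84) / 1000
dG = -3.9443 kJ/mol

-3.9443 kJ/mol


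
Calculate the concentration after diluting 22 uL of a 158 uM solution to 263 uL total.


C2 = C1 * V1 / V2
C2 = 158 * 22 / 263
C2 = 13.2167 uM

13.2167 uM


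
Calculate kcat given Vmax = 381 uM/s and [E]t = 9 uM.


kcat = Vmax / [E]t
kcat = 381 / 9
kcat = 42.3333 s^-1

42.3333 s^-1


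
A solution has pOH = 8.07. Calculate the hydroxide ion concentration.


[OH-] = 10^(-pOH)
[OH-] = 10^(-8.07)
[OH-] = 8.511e-09 M

8.511e-09 M


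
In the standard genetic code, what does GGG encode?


Standard genetic code lookup.
Codon GGG -> Gly

Gly


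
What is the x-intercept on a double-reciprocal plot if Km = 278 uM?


x-intercept = -1/Km
= -1/278
= -0.0036 1/uM

-0.0036 1/uM


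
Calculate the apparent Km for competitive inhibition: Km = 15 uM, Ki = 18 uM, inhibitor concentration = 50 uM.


Km_app = Km * (1 + [I]/Ki)
Km_app = 15 * (1 + 50/18)
Km_app = 56.6667 uM

56.6667 uM


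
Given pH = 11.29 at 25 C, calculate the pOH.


pOH = 14 - pH
pOH = 14 - 11.29
pOH = 2.71

2.71


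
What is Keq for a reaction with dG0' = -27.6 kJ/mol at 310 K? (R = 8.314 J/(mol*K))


Keq = exp(-dG0 * 1000 / (R * T))
Keq = exp(-(-27.6) * 1000 / (8.314 * 310))
Keq = 44744.1141

44744.1141


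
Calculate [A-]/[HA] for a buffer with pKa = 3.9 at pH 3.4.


[A-]/[HA] = 10^(pH - pKa)
= 10^(3.4 - 3.9)
= 0.3162

0.3162


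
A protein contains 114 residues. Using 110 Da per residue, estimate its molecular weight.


MW = n_residues * 110 Da
MW = 114 * 110
MW = 12540 Da

12540 Da


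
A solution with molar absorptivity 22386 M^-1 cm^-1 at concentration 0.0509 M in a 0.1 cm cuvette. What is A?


A = epsilon * c * l
A = 22386 * 0.0509 * 0.1
A = 113.9447

113.9447


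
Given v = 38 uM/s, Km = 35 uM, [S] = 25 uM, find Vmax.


Vmax = v * (Km + [S]) / [S]
Vmax = 38 * (35 + 25) / 25
Vmax = 91.2 uM/s

91.2 uM/s


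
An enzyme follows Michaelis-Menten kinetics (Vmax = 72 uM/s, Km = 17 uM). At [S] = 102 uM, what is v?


v = Vmax * [S] / (Km + [S])
v = 72 * 102 / (17 + 102)
v = 61.7143 uM/s

61.7143 uM/s


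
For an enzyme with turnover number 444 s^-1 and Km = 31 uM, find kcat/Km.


Catalytic efficiency = kcat / Km
= 444 / 31
= 14.3226 uM^-1*s^-1

14.3226 uM^-1*s^-1


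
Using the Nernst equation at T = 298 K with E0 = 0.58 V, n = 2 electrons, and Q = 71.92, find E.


E = E0 - (RT/nF) * ln(Q)
E = 0.58 - (8.314 * 298 / (2 * 96485)) * ln(71.92)
E = 0.5251 V

0.5251 V


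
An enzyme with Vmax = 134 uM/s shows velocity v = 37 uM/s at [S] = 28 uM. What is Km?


Km = [S] * (Vmax - v) / v
Km = 28 * (134 - 37) / 37
Km = 73.4054 uM

73.4054 uM


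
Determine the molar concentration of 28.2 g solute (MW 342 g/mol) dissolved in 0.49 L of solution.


C = (mass / MW) / volume
C = (28.2 / 342) / 0.49
C = 0.1683 M

0.1683 M


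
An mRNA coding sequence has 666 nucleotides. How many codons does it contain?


codons = nucleotides / 3
codons = 666 / 3 = 222

222


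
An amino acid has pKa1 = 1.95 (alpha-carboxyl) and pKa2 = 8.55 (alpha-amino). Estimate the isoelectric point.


pI = (pKa1 + pKa2) / 2
pI = (1.95 + 8.55) / 2
pI = 5.25

5.25


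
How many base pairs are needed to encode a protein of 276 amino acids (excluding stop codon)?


Each amino acid = 1 codon = 3 bp
bp = 276 * 3 = 828 bp

828 bp


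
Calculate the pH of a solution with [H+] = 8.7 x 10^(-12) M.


pH = -log10([H+])
pH = -log10(8.7 x 10^(-12))
pH = 11.0605

11.0605


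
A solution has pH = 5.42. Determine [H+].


[H+] = 10^(-pH)
[H+] = 10^(-5.42)
[H+] = 3.802e-06 M

3.802e-06 M


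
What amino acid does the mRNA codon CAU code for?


Standard genetic code lookup.
Codon CAU -> His

His


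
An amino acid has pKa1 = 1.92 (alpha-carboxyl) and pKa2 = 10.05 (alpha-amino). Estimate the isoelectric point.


pI = (pKa1 + pKa2) / 2
pI = (1.92 + 10.05) / 2
pI = 5.985

5.985


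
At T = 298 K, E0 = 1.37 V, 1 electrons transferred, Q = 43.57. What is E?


E = E0 - (RT/nF) * ln(Q)
E = 1.37 - (8.314 * 298 / (1 * 96485)) * ln(43.57)
E = 1.2731 V

1.2731 V


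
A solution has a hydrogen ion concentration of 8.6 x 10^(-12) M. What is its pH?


pH = -log10([H+])
pH = -log10(8.6 x 10^(-12))
pH = 11.0655

11.0655


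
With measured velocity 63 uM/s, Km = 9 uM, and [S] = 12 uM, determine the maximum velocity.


Vmax = v * (Km + [S]) / [S]
Vmax = 63 * (9 + 12) / 12
Vmax = 110.25 uM/s

110.25 uM/s


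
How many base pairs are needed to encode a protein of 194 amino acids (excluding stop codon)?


Each amino acid = 1 codon = 3 bp
bp = 194 * 3 = 582 bp

582 bp


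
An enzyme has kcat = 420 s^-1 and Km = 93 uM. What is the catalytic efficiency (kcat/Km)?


Catalytic efficiency = kcat / Km
= 420 / 93
= 4.5161 uM^-1*s^-1

4.5161 uM^-1*s^-1


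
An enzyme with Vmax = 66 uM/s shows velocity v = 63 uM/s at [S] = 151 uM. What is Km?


Km = [S] * (Vmax - v) / v
Km = 151 * (66 - 63) / 63
Km = 7.1905 uM

7.1905 uM


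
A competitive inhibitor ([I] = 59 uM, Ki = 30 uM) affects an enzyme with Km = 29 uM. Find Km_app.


Km_app = Km * (1 + [I]/Ki)
Km_app = 29 * (1 + 59/30)
Km_app = 86.0333 uM

86.0333 uM


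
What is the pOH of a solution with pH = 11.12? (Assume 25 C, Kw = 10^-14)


pOH = 14 - pH
pOH = 14 - 11.12
pOH = 2.88

2.88


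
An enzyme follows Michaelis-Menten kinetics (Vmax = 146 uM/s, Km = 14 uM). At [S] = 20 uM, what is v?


v = Vmax * [S] / (Km + [S])
v = 146 * 20 / (14 + 20)
v = 85.8824 uM/s

85.8824 uM/s


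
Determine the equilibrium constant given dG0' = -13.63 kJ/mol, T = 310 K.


Keq = exp(-dG0 * 1000 / (R * T))
Keq = exp(-(-13.63) * 1000 / (8.314 * 310))
Keq = 198.026

198.026


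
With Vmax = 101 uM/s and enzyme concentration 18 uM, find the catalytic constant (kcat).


kcat = Vmax / [E]t
kcat = 101 / 18
kcat = 5.6111 s^-1

5.6111 s^-1


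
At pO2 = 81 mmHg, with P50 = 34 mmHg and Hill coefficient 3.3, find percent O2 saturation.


Y = pO2^n / (P50^n + pO2^n)
Y = 81^3.3 / (34^3.3 + 81^3.3)
Y = 94.61%

94.61%


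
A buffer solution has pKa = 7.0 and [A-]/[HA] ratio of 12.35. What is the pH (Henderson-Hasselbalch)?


pH = pKa + log10([A-]/[HA])
pH = 7.0 + log10(12.35)
pH = 8.0917

8.0917


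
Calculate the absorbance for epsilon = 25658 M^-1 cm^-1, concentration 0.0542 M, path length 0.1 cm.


A = epsilon * c * l
A = 25658 * 0.0542 * 0.1
A = 139.0664

139.0664


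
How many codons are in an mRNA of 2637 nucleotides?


codons = nucleotides / 3
codons = 2637 / 3 = 879

879


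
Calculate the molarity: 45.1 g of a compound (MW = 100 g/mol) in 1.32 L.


C = (mass / MW) / volume
C = (45.1 / 100) / 1.32
C = 0.3417 M

0.3417 M


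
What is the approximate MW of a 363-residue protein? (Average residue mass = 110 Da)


MW = n_residues * 110 Da
MW = 363 * 110
MW = 39930 Da

39930 Da


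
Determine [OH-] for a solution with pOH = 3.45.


[OH-] = 10^(-pOH)
[OH-] = 10^(-3.45)
[OH-] = 3.548e-04 M

3.548e-04 M


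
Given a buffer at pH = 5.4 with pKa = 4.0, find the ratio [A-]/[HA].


[A-]/[HA] = 10^(pH - pKa)
= 10^(5.4 - 4.0)
= 25.1189

25.1189


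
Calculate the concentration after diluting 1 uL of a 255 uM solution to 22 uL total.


C2 = C1 * V1 / V2
C2 = 255 * 1 / 22
C2 = 11.5909 uM

11.5909 uM


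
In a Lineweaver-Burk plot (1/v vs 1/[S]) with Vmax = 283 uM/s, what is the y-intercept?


y-intercept = 1/Vmax
= 1/283
= 0.0035 s/uM

0.0035 s/uM


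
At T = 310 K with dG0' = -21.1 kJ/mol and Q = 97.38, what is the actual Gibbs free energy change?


dG = dG0' + RT * ln(Q) / 1000
dG = -21.1 + 8.314 * 310 * ln(97.38) / 1000
dG = -9.2993 kJ/mol

-9.2993 kJ/mol


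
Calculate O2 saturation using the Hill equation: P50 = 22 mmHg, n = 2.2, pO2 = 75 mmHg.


Y = pO2^n / (P50^n + pO2^n)
Y = 75^2.2 / (22^2.2 + 75^2.2)
Y = 93.69%

93.69%


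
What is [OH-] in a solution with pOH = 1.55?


[OH-] = 10^(-pOH)
[OH-] = 10^(-1.55)
[OH-] = 0.0282 M

0.0282 M


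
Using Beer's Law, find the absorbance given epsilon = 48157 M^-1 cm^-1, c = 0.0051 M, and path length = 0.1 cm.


A = epsilon * c * l
A = 48157 * 0.0051 * 0.1
A = 24.5601

24.5601


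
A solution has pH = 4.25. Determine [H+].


[H+] = 10^(-pH)
[H+] = 10^(-4.25)
[H+] = 5.623e-05 M

5.623e-05 M


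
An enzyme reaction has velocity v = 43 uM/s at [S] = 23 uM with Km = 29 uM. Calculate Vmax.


Vmax = v * (Km + [S]) / [S]
Vmax = 43 * (29 + 23) / 23
Vmax = 97.2174 uM/s

97.2174 uM/s


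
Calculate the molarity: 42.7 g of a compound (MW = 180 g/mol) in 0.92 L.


C = (mass / MW) / volume
C = (42.7 / 180) / 0.92
C = 0.2579 M

0.2579 M


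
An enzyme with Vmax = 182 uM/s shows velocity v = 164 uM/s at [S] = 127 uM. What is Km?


Km = [S] * (Vmax - v) / v
Km = 127 * (182 - 164) / 164
Km = 13.939 uM

13.939 uM


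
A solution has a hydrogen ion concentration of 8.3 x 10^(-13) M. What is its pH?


pH = -log10([H+])
pH = -log10(8.3 x 10^(-13))
pH = 12.0809

12.0809


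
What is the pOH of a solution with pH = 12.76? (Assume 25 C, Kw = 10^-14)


pOH = 14 - pH
pOH = 14 - 12.76
pOH = 1.24

1.24


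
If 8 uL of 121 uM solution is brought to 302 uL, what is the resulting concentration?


C2 = C1 * V1 / V2
C2 = 121 * 8 / 302
C2 = 3.2053 uM

3.2053 uM


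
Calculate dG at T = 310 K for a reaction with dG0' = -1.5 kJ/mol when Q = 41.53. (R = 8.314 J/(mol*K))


dG = dG0' + RT * ln(Q) / 1000
dG = -1.5 + 8.314 * 310 * ln(41.53) / 1000
dG = 8.1042 kJ/mol

8.1042 kJ/mol


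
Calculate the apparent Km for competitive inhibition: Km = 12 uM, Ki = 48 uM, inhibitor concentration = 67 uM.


Km_app = Km * (1 + [I]/Ki)
Km_app = 12 * (1 + 67/48)
Km_app = 28.75 uM

28.75 uM


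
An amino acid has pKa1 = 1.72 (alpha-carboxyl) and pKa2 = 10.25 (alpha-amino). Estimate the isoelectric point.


pI = (pKa1 + pKa2) / 2
pI = (1.72 + 10.25) / 2
pI = 5.985

5.985


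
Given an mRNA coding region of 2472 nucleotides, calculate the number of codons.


codons = nucleotides / 3
codons = 2472 / 3 = 824

824


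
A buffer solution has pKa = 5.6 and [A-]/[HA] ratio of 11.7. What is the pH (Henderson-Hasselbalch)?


pH = pKa + log10([A-]/[HA])
pH = 5.6 + log10(11.7)
pH = 6.6682

6.6682


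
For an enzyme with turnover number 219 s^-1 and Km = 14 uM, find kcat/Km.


Catalytic efficiency = kcat / Km
= 219 / 14
= 15.6429 uM^-1*s^-1

15.6429 uM^-1*s^-1


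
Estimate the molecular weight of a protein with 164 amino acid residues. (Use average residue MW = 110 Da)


MW = n_residues * 110 Da
MW = 164 * 110
MW = 18040 Da

18040 Da


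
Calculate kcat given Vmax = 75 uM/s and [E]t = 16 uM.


kcat = Vmax / [E]t
kcat = 75 / 16
kcat = 4.6875 s^-1

4.6875 s^-1


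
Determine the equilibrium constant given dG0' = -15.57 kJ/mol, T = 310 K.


Keq = exp(-dG0 * 1000 / (R * T))
Keq = exp(-(-15.57) * 1000 / (8.314 * 310))
Keq = 420.3603

420.3603


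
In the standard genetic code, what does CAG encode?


Standard genetic code lookup.
Codon CAG -> Gln

Gln


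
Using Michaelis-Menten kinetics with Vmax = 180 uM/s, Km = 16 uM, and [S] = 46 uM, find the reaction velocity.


v = Vmax * [S] / (Km + [S])
v = 180 * 46 / (16 + 46)
v = 133.5484 uM/s

133.5484 uM/s


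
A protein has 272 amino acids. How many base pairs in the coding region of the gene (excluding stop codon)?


Each amino acid = 1 codon = 3 bp
bp = 272 * 3 = 816 bp

816 bp


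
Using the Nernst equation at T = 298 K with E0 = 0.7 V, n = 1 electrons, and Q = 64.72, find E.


E = E0 - (RT/nF) * ln(Q)
E = 0.7 - (8.314 * 298 / (1 * 96485)) * ln(64.72)
E = 0.5929 V

0.5929 V


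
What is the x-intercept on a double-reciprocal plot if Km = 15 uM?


x-intercept = -1/Km
= -1/15
= -0.0667 1/uM

-0.0667 1/uM


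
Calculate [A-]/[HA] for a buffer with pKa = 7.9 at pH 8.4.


[A-]/[HA] = 10^(pH - pKa)
= 10^(8.4 - 7.9)
= 3.1623

3.1623


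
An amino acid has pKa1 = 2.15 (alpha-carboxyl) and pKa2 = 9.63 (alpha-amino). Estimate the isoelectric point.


pI = (pKa1 + pKa2) / 2
pI = (2.15 + 9.63) / 2
pI = 5.89

5.89


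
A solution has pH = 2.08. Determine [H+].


[H+] = 10^(-pH)
[H+] = 10^(-2.08)
[H+] = 0.0083 M

0.0083 M


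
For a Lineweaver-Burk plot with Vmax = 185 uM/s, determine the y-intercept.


y-intercept = 1/Vmax
= 1/185
= 0.0054 s/uM

0.0054 s/uM


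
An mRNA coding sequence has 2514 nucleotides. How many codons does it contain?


codons = nucleotides / 3
codons = 2514 / 3 = 838

838


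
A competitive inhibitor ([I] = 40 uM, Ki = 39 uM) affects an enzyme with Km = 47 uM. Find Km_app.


Km_app = Km * (1 + [I]/Ki)
Km_app = 47 * (1 + 40/39)
Km_app = 95.2051 uM

95.2051 uM


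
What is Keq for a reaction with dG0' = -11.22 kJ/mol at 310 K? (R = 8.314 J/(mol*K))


Keq = exp(-dG0 * 1000 / (R * T))
Keq = exp(-(-11.22) * 1000 / (8.314 * 310))
Keq = 77.7365

77.7365


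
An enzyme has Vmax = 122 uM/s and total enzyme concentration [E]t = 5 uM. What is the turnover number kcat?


kcat = Vmax / [E]t
kcat = 122 / 5
kcat = 24.4 s^-1

24.4 s^-1


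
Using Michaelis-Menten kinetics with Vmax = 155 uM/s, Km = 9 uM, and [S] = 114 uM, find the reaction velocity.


v = Vmax * [S] / (Km + [S])
v = 155 * 114 / (9 + 114)
v = 143.6585 uM/s

143.6585 uM/s


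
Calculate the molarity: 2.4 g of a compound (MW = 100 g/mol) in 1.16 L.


C = (mass / MW) / volume
C = (2.4 / 100) / 1.16
C = 0.0207 M

0.0207 M


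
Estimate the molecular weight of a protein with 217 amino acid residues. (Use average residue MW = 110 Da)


MW = n_residues * 110 Da
MW = 217 * 110
MW = 23870 Da

23870 Da


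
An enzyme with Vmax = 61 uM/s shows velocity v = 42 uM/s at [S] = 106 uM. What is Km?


Km = [S] * (Vmax - v) / v
Km = 106 * (61 - 42) / 42
Km = 47.9524 uM

47.9524 uM


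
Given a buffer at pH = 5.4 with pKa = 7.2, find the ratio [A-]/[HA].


[A-]/[HA] = 10^(pH - pKa)
= 10^(5.4 - 7.2)
= 0.0158

0.0158


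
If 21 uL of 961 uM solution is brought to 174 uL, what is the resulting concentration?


C2 = C1 * V1 / V2
C2 = 961 * 21 / 174
C2 = 115.9828 uM

115.9828 uM


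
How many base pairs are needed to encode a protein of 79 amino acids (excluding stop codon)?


Each amino acid = 1 codon = 3 bp
bp = 79 * 3 = 237 bp

237 bp


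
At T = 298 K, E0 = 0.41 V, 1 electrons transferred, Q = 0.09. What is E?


E = E0 - (RT/nF) * ln(Q)
E = 0.41 - (8.314 * 298 / (1 * 96485)) * ln(0.09)
E = 0.4718 V

0.4718 V


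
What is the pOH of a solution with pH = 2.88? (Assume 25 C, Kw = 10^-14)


pOH = 14 - pH
pOH = 14 - 2.88
pOH = 11.12

11.12


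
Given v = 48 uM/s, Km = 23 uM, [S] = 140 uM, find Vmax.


Vmax = v * (Km + [S]) / [S]
Vmax = 48 * (23 + 140) / 140
Vmax = 55.8857 uM/s

55.8857 uM/s


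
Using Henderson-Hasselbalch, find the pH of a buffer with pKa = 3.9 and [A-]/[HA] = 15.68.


pH = pKa + log10([A-]/[HA])
pH = 3.9 + log10(15.68)
pH = 5.0953

5.0953


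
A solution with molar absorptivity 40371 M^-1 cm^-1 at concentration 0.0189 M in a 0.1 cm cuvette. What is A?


A = epsilon * c * l
A = 40371 * 0.0189 * 0.1
A = 76.3012

76.3012


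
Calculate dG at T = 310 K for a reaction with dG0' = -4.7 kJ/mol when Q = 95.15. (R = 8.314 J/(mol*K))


dG = dG0' + RT * ln(Q) / 1000
dG = -4.7 + 8.314 * 310 * ln(95.15) / 1000
dG = 7.041 kJ/mol

7.041 kJ/mol


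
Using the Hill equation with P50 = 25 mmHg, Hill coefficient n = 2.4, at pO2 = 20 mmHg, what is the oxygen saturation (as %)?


Y = pO2^n / (P50^n + pO2^n)
Y = 20^2.4 / (25^2.4 + 20^2.4)
Y = 36.92%

36.92%


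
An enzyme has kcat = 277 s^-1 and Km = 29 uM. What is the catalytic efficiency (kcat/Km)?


Catalytic efficiency = kcat / Km
= 277 / 29
= 9.5517 uM^-1*s^-1

9.5517 uM^-1*s^-1


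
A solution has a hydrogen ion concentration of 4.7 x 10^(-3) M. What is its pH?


pH = -log10([H+])
pH = -log10(4.7 x 10^(-3))
pH = 2.3279

2.3279


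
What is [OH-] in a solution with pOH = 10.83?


[OH-] = 10^(-pOH)
[OH-] = 10^(-10.83)
[OH-] = 1.479e-11 M

1.479e-11 M


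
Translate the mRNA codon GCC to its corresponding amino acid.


Standard genetic code lookup.
Codon GCC -> Ala

Ala


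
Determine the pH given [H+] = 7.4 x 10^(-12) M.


pH = -log10([H+])
pH = -log10(7.4 x 10^(-12))
pH = 11.1308

11.1308


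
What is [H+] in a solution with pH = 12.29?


[H+] = 10^(-pH)
[H+] = 10^(-12.29)
[H+] = 5.129e-13 M

5.129e-13 M


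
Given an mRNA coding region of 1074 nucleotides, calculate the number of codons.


codons = nucleotides / 3
codons = 1074 / 3 = 358

358


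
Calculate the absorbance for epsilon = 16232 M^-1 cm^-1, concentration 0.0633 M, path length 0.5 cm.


A = epsilon * c * l
A = 16232 * 0.0633 * 0.5
A = 513.7428

513.7428


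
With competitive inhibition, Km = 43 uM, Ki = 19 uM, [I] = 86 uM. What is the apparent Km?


Km_app = Km * (1 + [I]/Ki)
Km_app = 43 * (1 + 86/19)
Km_app = 237.6316 uM

237.6316 uM


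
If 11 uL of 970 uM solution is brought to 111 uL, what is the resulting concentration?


C2 = C1 * V1 / V2
C2 = 970 * 11 / 111
C2 = 96.1261 uM

96.1261 uM


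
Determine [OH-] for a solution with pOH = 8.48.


[OH-] = 10^(-pOH)
[OH-] = 10^(-8.48)
[OH-] = 3.311e-09 M

3.311e-09 M


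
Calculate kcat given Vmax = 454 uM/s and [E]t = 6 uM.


kcat = Vmax / [E]t
kcat = 454 / 6
kcat = 75.6667 s^-1

75.6667 s^-1


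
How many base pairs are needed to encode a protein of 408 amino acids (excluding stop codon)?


Each amino acid = 1 codon = 3 bp
bp = 408 * 3 = 1224 bp

1224 bp


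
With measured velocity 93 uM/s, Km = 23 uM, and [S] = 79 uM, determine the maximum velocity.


Vmax = v * (Km + [S]) / [S]
Vmax = 93 * (23 + 79) / 79
Vmax = 120.0759 uM/s

120.0759 uM/s


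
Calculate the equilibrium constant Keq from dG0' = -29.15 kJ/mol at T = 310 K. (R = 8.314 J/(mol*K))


Keq = exp(-dG0 * 1000 / (R * T))
Keq = exp(-(-29.15) * 1000 / (8.314 * 310))
Keq = 81642.9233

81642.9233


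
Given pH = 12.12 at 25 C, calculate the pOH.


pOH = 14 - pH
pOH = 14 - 12.12
pOH = 1.88

1.88


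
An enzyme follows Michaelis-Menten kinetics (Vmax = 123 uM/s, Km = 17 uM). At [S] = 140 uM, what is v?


v = Vmax * [S] / (Km + [S])
v = 123 * 140 / (17 + 140)
v = 109.6815 uM/s

109.6815 uM/s


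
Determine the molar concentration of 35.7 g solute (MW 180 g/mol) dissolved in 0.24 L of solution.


C = (mass / MW) / volume
C = (35.7 / 180) / 0.24
C = 0.8264 M

0.8264 M


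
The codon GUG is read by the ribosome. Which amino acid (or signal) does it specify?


Standard genetic code lookup.
Codon GUG -> Val

Val


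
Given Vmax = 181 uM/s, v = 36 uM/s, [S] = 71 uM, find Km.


Km = [S] * (Vmax - v) / v
Km = 71 * (181 - 36) / 36
Km = 285.9722 uM

285.9722 uM


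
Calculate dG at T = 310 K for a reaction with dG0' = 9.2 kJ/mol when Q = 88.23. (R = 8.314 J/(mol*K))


dG = dG0' + RT * ln(Q) / 1000
dG = 9.2 + 8.314 * 310 * ln(88.23) / 1000
dG = 20.7463 kJ/mol

20.7463 kJ/mol


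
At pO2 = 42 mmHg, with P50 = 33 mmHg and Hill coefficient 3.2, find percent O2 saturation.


Y = pO2^n / (P50^n + pO2^n)
Y = 42^3.2 / (33^3.2 + 42^3.2)
Y = 68.39%

68.39%


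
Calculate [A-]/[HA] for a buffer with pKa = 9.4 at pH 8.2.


[A-]/[HA] = 10^(pH - pKa)
= 10^(8.2 - 9.4)
= 0.0631

0.0631


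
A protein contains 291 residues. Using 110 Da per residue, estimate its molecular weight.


MW = n_residues * 110 Da
MW = 291 * 110
MW = 32010 Da

32010 Da


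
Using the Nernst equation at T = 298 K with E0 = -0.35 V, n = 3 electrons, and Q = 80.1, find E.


E = E0 - (RT/nF) * ln(Q)
E = -0.35 - (8.314 * 298 / (3 * 96485)) * ln(80.1)
E = -0.3875 V

-0.3875 V


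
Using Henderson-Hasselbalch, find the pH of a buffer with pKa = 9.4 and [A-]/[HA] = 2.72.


pH = pKa + log10([A-]/[HA])
pH = 9.4 + log10(2.72)
pH = 9.8346

9.8346


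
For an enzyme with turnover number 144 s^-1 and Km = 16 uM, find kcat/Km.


Catalytic efficiency = kcat / Km
= 144 / 16
= 9.0 uM^-1*s^-1

9.0 uM^-1*s^-1


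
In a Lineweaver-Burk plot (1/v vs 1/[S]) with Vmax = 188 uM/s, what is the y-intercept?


y-intercept = 1/Vmax
= 1/188
= 0.0053 s/uM

0.0053 s/uM


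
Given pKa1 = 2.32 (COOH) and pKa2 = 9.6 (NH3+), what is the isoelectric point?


pI = (pKa1 + pKa2) / 2
pI = (2.32 + 9.6) / 2
pI = 5.96

5.96


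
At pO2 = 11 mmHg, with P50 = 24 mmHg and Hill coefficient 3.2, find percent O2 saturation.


Y = pO2^n / (P50^n + pO2^n)
Y = 11^3.2 / (24^3.2 + 11^3.2)
Y = 7.61%

7.61%


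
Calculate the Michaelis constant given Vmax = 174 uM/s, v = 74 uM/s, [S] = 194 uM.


Km = [S] * (Vmax - v) / v
Km = 194 * (174 - 74) / 74
Km = 262.1622 uM

262.1622 uM


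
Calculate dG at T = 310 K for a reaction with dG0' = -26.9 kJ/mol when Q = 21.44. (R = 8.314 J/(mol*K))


dG = dG0' + RT * ln(Q) / 1000
dG = -26.9 + 8.314 * 310 * ln(21.44) / 1000
dG = -18.9998 kJ/mol

-18.9998 kJ/mol


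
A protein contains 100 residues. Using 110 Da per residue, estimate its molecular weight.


MW = n_residues * 110 Da
MW = 100 * 110
MW = 11000 Da

11000 Da


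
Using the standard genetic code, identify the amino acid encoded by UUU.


Standard genetic code lookup.
Codon UUU -> Phe

Phe


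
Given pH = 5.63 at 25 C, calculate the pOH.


pOH = 14 - pH
pOH = 14 - 5.63
pOH = 8.37

8.37


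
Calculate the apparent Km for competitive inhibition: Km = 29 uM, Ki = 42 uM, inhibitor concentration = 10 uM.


Km_app = Km * (1 + [I]/Ki)
Km_app = 29 * (1 + 10/42)
Km_app = 35.9048 uM

35.9048 uM


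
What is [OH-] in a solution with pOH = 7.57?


[OH-] = 10^(-pOH)
[OH-] = 10^(-7.57)
[OH-] = 2.692e-08 M

2.692e-08 M


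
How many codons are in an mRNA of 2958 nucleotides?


codons = nucleotides / 3
codons = 2958 / 3 = 986

986


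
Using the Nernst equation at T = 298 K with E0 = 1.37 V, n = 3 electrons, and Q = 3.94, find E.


E = E0 - (RT/nF) * ln(Q)
E = 1.37 - (8.314 * 298 / (3 * 96485)) * ln(3.94)
E = 1.3583 V

1.3583 V


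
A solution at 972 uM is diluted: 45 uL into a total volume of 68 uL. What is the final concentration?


C2 = C1 * V1 / V2
C2 = 972 * 45 / 68
C2 = 643.2353 uM

643.2353 uM


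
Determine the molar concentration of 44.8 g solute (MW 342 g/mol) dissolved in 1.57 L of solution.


C = (mass / MW) / volume
C = (44.8 / 342) / 1.57
C = 0.0834 M

0.0834 M


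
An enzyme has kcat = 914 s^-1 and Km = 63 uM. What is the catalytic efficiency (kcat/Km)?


Catalytic efficiency = kcat / Km
= 914 / 63
= 14.5079 uM^-1*s^-1

14.5079 uM^-1*s^-1


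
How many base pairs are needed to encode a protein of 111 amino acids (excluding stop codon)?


Each amino acid = 1 codon = 3 bp
bp = 111 * 3 = 333 bp

333 bp


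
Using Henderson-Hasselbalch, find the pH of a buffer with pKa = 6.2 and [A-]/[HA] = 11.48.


pH = pKa + log10([A-]/[HA])
pH = 6.2 + log10(11.48)
pH = 7.2599

7.2599


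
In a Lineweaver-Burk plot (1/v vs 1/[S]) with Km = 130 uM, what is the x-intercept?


x-intercept = -1/Km
= -1/130
= -0.0077 1/uM

-0.0077 1/uM


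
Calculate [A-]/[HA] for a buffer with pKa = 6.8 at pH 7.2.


[A-]/[HA] = 10^(pH - pKa)
= 10^(7.2 - 6.8)
= 2.5119

2.5119


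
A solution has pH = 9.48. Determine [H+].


[H+] = 10^(-pH)
[H+] = 10^(-9.48)
[H+] = 3.311e-10 M

3.311e-10 M


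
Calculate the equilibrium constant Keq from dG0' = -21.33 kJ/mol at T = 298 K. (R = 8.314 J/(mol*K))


Keq = exp(-dG0 * 1000 / (R * T))
Keq = exp(-(-21.33) * 1000 / (8.314 * 298))
Keq = 5482.0542

5482.0542


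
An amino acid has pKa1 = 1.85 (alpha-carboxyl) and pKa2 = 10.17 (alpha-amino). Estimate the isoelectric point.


pI = (pKa1 + pKa2) / 2
pI = (1.85 + 10.17) / 2
pI = 6.01

6.01


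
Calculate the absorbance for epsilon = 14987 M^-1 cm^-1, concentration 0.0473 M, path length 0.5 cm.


A = epsilon * c * l
A = 14987 * 0.0473 * 0.5
A = 354.4426

354.4426


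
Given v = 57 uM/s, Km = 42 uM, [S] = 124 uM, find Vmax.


Vmax = v * (Km + [S]) / [S]
Vmax = 57 * (42 + 124) / 124
Vmax = 76.3065 uM/s

76.3065 uM/s


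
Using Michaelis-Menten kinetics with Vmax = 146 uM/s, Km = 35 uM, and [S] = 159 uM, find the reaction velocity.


v = Vmax * [S] / (Km + [S])
v = 146 * 159 / (35 + 159)
v = 119.6598 uM/s

119.6598 uM/s


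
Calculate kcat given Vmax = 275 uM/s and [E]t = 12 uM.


kcat = Vmax / [E]t
kcat = 275 / 12
kcat = 22.9167 s^-1

22.9167 s^-1


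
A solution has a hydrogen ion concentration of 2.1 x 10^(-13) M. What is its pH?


pH = -log10([H+])
pH = -log10(2.1 x 10^(-13))
pH = 12.6778

12.6778


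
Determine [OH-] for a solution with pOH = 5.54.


[OH-] = 10^(-pOH)
[OH-] = 10^(-5.54)
[OH-] = 2.884e-06 M

2.884e-06 M


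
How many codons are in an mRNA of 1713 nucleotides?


codons = nucleotides / 3
codons = 1713 / 3 = 571

571


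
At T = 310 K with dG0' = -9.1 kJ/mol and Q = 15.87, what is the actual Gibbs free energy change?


dG = dG0' + RT * ln(Q) / 1000
dG = -9.1 + 8.314 * 310 * ln(15.87) / 1000
dG = -1.9751 kJ/mol

-1.9751 kJ/mol


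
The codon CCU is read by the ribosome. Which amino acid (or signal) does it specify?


Standard genetic code lookup.
Codon CCU -> Pro

Pro


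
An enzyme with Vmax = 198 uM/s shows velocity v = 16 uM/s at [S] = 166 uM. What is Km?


Km = [S] * (Vmax - v) / v
Km = 166 * (198 - 16) / 16
Km = 1888.25 uM

1888.25 uM


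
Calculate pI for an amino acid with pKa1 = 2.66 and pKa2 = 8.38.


pI = (pKa1 + pKa2) / 2
pI = (2.66 + 8.38) / 2
pI = 5.52

5.52


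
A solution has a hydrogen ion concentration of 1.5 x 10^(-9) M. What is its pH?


pH = -log10([H+])
pH = -log10(1.5 x 10^(-9))
pH = 8.8239

8.8239


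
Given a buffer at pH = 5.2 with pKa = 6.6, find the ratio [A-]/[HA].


[A-]/[HA] = 10^(pH - pKa)
= 10^(5.2 - 6.6)
= 0.0398

0.0398


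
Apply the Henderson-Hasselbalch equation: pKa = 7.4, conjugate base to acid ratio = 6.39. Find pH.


pH = pKa + log10([A-]/[HA])
pH = 7.4 + log10(6.39)
pH = 8.2055

8.2055


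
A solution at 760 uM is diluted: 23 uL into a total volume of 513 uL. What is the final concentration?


C2 = C1 * V1 / V2
C2 = 760 * 23 / 513
C2 = 34.0741 uM

34.0741 uM


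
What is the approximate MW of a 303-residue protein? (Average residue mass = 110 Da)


MW = n_residues * 110 Da
MW = 303 * 110
MW = 33330 Da

33330 Da


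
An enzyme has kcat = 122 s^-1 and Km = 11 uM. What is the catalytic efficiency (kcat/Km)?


Catalytic efficiency = kcat / Km
= 122 / 11
= 11.0909 uM^-1*s^-1

11.0909 uM^-1*s^-1


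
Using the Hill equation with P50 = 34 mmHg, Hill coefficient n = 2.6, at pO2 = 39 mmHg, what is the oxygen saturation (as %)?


Y = pO2^n / (P50^n + pO2^n)
Y = 39^2.6 / (34^2.6 + 39^2.6)
Y = 58.82%

58.82%


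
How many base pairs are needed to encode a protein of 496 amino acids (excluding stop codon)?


Each amino acid = 1 codon = 3 bp
bp = 496 * 3 = 1488 bp

1488 bp


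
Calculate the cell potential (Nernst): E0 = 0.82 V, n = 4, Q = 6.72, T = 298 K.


E = E0 - (RT/nF) * ln(Q)
E = 0.82 - (8.314 * 298 / (4 * 96485)) * ln(6.72)
E = 0.8078 V

0.8078 V


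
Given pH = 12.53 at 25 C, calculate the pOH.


pOH = 14 - pH
pOH = 14 - 12.53
pOH = 1.47

1.47


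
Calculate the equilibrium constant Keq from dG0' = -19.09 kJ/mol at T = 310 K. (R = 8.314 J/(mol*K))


Keq = exp(-dG0 * 1000 / (R * T))
Keq = exp(-(-19.09) * 1000 / (8.314 * 310))
Keq = 1647.2481

1647.2481


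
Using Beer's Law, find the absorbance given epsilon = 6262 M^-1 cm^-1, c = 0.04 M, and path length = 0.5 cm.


A = epsilon * c * l
A = 6262 * 0.04 * 0.5
A = 125.24

125.24


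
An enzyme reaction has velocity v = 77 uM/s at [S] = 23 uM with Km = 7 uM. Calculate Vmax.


Vmax = v * (Km + [S]) / [S]
Vmax = 77 * (7 + 23) / 23
Vmax = 100.4348 uM/s

100.4348 uM/s


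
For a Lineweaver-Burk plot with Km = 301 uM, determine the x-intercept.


x-intercept = -1/Km
= -1/301
= -0.0033 1/uM

-0.0033 1/uM


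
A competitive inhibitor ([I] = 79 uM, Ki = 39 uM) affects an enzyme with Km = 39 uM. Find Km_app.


Km_app = Km * (1 + [I]/Ki)
Km_app = 39 * (1 + 79/39)
Km_app = 118.0 uM

118.0 uM
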